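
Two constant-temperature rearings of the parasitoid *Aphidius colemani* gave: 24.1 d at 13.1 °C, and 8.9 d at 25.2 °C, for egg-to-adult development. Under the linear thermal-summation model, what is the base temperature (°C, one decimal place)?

6.0 °C

Under the model K = D·(T − T_b), so D₁·(T₁ − T_b) = D₂·(T₂ − T_b).
24.1·(13.1 − T_b) = 8.9·(25.2 − T_b)
T_b = (24.1·13.1 − 8.9·25.2) / (24.1 − 8.9) = 91.43 / 15.2 = 6.015 °C ≈ 6.0 °C.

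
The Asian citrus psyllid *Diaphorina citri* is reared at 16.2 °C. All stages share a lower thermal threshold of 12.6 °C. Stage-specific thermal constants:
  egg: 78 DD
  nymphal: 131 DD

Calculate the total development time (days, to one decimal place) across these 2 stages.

Daily accumulation at 16.2 °C = 16.2 − 12.6 = 3.6 DD/day.
Total K = 78 + 131 = 209 DD.
Total duration = 209 / 3.6 = 58.056 ≈ 58.1 days.

58.1 days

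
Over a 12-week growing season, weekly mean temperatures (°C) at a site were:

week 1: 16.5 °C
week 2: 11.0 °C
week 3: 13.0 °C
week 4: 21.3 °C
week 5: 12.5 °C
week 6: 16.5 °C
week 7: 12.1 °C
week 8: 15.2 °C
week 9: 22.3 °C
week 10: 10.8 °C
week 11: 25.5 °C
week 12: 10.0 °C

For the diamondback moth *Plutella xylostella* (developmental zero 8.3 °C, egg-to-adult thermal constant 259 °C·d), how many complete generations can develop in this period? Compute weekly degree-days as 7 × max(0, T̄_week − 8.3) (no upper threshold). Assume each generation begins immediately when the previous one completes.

2 generations

Weekly DD (7 × max(0, T̄ − 8.3)): 57.4, 18.9, 32.9, 91.0, 29.4, 57.4, 26.6, 48.3, 98.0, 17.5, 120.4, 11.9.
Season total = 609.7 DD.
Complete generations = ⌊609.7 / 259⌋ = 2.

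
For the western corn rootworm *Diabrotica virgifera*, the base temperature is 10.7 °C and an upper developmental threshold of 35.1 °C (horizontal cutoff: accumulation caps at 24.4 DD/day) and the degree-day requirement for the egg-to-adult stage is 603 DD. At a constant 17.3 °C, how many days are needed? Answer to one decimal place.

91.4 days

Daily accumulation = 17.3 − 10.7 = 6.6 DD/day.
Duration = 603 / 6.6 = 91.364 ≈ 91.4 days.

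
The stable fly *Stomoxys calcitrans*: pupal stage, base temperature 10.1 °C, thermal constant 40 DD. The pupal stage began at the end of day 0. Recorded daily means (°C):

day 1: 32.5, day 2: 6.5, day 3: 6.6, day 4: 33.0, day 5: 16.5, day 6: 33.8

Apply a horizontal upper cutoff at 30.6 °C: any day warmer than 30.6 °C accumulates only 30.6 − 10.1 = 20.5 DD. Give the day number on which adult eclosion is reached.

day 4

Daily DD above 10.1 °C (capped at 20.5): 20.5, 0.0, 0.0, 20.5, 6.4, 20.5.
Cumulative: 20.5, 20.5, 20.5, 41.0, 47.4, 67.9.
The total first reaches 40 DD on day 4.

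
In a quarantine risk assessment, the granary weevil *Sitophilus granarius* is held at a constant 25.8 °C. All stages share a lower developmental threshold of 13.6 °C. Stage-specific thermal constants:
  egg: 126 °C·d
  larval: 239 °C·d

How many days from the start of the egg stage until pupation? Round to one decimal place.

Daily accumulation at 25.8 °C = 25.8 − 13.6 = 12.2 DD/day.
Total K = 126 + 239 = 365 DD.
Total duration = 365 / 12.2 = 29.918 ≈ 29.9 days.

29.9 days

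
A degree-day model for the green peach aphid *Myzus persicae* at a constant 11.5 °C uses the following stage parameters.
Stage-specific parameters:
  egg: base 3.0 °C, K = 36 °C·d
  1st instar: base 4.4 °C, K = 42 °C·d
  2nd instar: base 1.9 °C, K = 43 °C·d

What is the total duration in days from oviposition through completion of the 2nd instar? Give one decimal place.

egg: 36 / (11.5 − 3.0) = 36 / 8.5 = 4.235 d.
1st instar: 42 / (11.5 − 4.4) = 42 / 7.1 = 5.915 d.
2nd instar: 43 / (11.5 − 1.9) = 43 / 9.6 = 4.479 d.
Sum = 14.630 ≈ 14.6 days.

14.6 days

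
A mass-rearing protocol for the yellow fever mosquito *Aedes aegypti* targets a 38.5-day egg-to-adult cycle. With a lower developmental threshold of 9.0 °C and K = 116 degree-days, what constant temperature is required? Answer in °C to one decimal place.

Required daily accumulation = 116 / 38.5 = 3.013 DD/day.
T = T_base + 3.013 = 9.0 + 3.013 = 12.013 ≈ 12.0 °C.

12.0 °C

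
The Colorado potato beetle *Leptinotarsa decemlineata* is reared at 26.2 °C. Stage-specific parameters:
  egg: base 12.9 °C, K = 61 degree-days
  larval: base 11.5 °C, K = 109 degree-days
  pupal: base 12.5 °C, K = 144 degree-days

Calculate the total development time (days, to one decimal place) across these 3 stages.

egg: 61 / (26.2 − 12.9) = 61 / 13.3 = 4.586 d.
larval: 109 / (26.2 − 11.5) = 109 / 14.7 = 7.415 d.
pupal: 144 / (26.2 − 12.5) = 144 / 13.7 = 10.511 d.
Sum = 22.512 ≈ 22.5 days.

22.5 days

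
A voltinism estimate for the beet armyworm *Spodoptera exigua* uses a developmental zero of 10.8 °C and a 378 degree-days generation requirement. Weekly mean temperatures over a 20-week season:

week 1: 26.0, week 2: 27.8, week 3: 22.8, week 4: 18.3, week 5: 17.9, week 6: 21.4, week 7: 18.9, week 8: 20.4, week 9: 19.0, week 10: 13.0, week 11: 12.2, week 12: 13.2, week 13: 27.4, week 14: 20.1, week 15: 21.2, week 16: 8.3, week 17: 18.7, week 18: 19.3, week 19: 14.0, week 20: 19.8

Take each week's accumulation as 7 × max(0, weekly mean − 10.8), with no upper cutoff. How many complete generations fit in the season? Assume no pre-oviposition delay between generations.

3 generations

Weekly DD (7 × max(0, T̄ − 10.8)): 106.4, 119.0, 84.0, 52.5, 49.7, 74.2, 56.7, 67.2, 57.4, 15.4, 9.8, 16.8, 116.2, 65.1, 72.8, 0.0, 55.3, 59.5, 22.4, 63.0.
Season total = 1163.4 DD.
Complete generations = ⌊1163.4 / 378⌋ = 3.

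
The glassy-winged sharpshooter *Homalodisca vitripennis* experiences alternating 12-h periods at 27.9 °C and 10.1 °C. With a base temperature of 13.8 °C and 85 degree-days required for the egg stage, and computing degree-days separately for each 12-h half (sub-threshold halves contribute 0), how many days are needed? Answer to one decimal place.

Day half: max(0, 27.9 − 13.8) × 0.5 = 14.1 × 0.5 = 7.05 DD.
Night half: max(0, 10.1 − 13.8) × 0.5 = 0.0 × 0.5 = 0.00 DD.
Per 24 h: 7.05 DD/day.
Duration = 85 / 7.05 = 12.057 ≈ 12.1 days.

12.1 days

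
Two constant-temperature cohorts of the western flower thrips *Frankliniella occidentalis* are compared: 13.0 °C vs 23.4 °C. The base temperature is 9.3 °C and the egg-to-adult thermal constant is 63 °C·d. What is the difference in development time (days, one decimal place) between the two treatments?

12.6 days

At 13.0 °C: 63 / (13.0 − 9.3) = 63 / 3.7 = 17.027 d.
At 23.4 °C: 63 / (23.4 − 9.3) = 63 / 14.1 = 4.468 d.
Difference = |17.027 − 4.468| = 12.559 ≈ 12.6 days.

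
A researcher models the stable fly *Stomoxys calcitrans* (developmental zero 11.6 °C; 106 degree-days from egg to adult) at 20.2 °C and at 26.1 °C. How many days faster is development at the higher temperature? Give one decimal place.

At 20.2 °C: 106 / (20.2 − 11.6) = 106 / 8.6 = 12.326 d.
At 26.1 °C: 106 / (26.1 − 11.6) = 106 / 14.5 = 7.310 d.
Difference = |12.326 − 7.310| = 5.015 ≈ 5.0 days.

5.0 days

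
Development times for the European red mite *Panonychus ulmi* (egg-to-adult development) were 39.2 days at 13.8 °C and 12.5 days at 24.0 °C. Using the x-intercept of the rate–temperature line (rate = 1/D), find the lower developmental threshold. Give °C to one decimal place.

Under the model K = D·(T − T_b), so D₁·(T₁ − T_b) = D₂·(T₂ − T_b).
39.2·(13.8 − T_b) = 12.5·(24.0 − T_b)
T_b = (39.2·13.8 − 12.5·24.0) / (39.2 − 12.5) = 240.96 / 26.7 = 9.025 °C ≈ 9.0 °C.

9.0 °C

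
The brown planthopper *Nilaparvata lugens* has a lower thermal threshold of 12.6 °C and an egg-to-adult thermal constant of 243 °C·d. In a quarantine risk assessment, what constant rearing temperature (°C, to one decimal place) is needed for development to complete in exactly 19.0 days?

Required daily accumulation = 243 / 19.0 = 12.789 DD/day.
T = T_base + 12.789 = 12.6 + 12.789 = 25.389 ≈ 25.4 °C.

25.4 °C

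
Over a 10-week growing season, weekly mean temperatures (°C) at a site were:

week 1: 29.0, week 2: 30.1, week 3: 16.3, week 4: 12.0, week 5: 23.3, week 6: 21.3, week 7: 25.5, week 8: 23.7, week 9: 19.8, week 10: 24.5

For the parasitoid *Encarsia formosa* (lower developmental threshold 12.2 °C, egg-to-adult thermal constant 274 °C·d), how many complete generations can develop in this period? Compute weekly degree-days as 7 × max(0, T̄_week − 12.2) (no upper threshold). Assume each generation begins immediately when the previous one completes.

2 generations

Weekly DD (7 × max(0, T̄ − 12.2)): 117.6, 125.3, 28.7, 0.0, 77.7, 63.7, 93.1, 80.5, 53.2, 86.1.
Season total = 725.9 DD.
Complete generations = ⌊725.9 / 274⌋ = 2.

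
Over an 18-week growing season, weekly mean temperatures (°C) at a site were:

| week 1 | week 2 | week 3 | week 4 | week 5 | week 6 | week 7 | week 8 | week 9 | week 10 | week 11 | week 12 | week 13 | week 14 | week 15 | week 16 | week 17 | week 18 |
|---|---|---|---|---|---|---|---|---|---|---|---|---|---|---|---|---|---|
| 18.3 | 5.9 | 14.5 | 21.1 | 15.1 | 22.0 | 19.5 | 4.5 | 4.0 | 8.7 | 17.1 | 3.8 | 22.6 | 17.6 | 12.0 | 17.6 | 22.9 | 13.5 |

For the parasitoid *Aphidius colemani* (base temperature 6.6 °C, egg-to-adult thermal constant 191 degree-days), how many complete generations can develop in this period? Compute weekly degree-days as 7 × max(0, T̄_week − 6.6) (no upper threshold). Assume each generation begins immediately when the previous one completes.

Weekly DD (7 × max(0, T̄ − 6.6)): 81.9, 0.0, 55.3, 101.5, 59.5, 107.8, 90.3, 0.0, 0.0, 14.7, 73.5, 0.0, 112.0, 77.0, 37.8, 77.0, 114.1, 48.3.
Season total = 1050.7 DD.
Complete generations = ⌊1050.7 / 191⌋ = 5.

5 generations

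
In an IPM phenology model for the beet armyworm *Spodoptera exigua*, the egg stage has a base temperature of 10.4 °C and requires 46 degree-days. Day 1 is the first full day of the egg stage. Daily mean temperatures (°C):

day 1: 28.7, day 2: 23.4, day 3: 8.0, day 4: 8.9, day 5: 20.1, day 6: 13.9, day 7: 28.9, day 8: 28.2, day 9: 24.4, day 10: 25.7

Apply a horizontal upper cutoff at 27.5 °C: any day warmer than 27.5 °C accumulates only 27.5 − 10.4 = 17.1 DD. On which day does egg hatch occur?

Daily DD above 10.4 °C (capped at 17.1): 17.1, 13.0, 0.0, 0.0, 9.7, 3.5, 17.1, 17.1, 14.0, 15.3.
Cumulative: 17.1, 30.1, 30.1, 30.1, 39.8, 43.3, 60.4, 77.5, 91.5, 106.8.
The total first reaches 46 DD on day 7.

day 7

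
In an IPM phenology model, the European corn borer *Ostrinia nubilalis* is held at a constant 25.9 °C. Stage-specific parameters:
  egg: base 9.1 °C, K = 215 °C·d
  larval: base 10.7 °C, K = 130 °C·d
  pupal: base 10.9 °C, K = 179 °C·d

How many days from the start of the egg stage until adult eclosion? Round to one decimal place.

egg: 215 / (25.9 − 9.1) = 215 / 16.8 = 12.798 d.
larval: 130 / (25.9 − 10.7) = 130 / 15.2 = 8.553 d.
pupal: 179 / (25.9 − 10.9) = 179 / 15.0 = 11.933 d.
Sum = 33.284 ≈ 33.3 days.

33.3 days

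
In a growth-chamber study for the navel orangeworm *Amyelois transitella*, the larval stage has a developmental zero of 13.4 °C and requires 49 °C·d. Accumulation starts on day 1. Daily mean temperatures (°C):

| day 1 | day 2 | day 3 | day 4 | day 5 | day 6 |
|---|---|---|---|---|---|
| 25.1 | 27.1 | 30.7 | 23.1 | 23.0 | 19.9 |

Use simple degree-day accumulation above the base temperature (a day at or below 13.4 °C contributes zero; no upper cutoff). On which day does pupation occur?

Daily DD above 13.4 °C: 11.7, 13.7, 17.3, 9.7, 9.6, 6.5.
Cumulative: 11.7, 25.4, 42.7, 52.4, 62.0, 68.5.
The total first reaches 49 DD on day 4.

day 4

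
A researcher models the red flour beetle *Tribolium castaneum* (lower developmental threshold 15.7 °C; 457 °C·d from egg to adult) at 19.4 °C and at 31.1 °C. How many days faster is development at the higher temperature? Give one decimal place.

At 19.4 °C: 457 / (19.4 − 15.7) = 457 / 3.7 = 123.514 d.
At 31.1 °C: 457 / (31.1 − 15.7) = 457 / 15.4 = 29.675 d.
Difference = |123.514 − 29.675| = 93.838 ≈ 93.8 days.

93.8 days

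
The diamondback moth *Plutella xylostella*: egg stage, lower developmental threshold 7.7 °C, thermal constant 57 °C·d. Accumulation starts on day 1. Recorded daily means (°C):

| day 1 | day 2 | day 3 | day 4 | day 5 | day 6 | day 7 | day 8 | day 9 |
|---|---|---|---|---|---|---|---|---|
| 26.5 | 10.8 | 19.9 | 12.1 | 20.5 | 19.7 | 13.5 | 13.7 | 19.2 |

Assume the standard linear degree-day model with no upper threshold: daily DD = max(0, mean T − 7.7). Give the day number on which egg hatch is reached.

Daily DD above 7.7 °C: 18.8, 3.1, 12.2, 4.4, 12.8, 12.0, 5.8, 6.0, 11.5.
Cumulative: 18.8, 21.9, 34.1, 38.5, 51.3, 63.3, 69.1, 75.1, 86.6.
The total first reaches 57 DD on day 6.

day 6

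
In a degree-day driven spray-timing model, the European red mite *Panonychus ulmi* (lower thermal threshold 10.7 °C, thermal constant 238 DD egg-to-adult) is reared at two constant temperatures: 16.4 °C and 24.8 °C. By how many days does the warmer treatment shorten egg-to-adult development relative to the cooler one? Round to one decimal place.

24.9 days

At 16.4 °C: 238 / (16.4 − 10.7) = 238 / 5.7 = 41.754 d.
At 24.8 °C: 238 / (24.8 − 10.7) = 238 / 14.1 = 16.879 d.
Difference = |41.754 − 16.879| = 24.875 ≈ 24.9 days.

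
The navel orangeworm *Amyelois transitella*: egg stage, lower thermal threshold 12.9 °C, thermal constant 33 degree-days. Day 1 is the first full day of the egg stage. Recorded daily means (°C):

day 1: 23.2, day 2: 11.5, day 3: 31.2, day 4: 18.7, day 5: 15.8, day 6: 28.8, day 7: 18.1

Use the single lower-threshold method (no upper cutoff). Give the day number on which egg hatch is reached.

Daily DD above 12.9 °C: 10.3, 0.0, 18.3, 5.8, 2.9, 15.9, 5.2.
Cumulative: 10.3, 10.3, 28.6, 34.4, 37.3, 53.2, 58.4.
The total first reaches 33 DD on day 4.

day 4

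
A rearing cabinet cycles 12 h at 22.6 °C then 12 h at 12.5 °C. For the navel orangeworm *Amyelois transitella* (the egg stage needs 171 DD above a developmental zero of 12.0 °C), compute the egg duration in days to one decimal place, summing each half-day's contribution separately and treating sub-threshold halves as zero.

30.8 days

Day half: max(0, 22.6 − 12.0) × 0.5 = 10.6 × 0.5 = 5.30 DD.
Night half: max(0, 12.5 − 12.0) × 0.5 = 0.5 × 0.5 = 0.25 DD.
Per 24 h: 5.55 DD/day.
Duration = 171 / 5.55 = 30.811 ≈ 30.8 days.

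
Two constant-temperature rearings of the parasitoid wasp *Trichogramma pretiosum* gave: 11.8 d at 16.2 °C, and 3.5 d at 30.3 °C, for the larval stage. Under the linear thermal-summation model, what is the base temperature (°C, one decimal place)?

Linear rate model ⇒ the product D·(T − T_b) is constant across temperatures.
11.8·(16.2 − T_b) = 3.5·(30.3 − T_b)
T_b = (11.8·16.2 − 3.5·30.3) / (11.8 − 3.5) = 85.11 / 8.3 = 10.254 °C ≈ 10.3 °C.

10.3 °C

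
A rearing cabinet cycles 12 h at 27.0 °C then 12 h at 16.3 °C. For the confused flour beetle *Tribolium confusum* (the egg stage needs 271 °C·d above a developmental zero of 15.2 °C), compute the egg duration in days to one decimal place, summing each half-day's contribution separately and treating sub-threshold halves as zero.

42.0 days

Day half: max(0, 27.0 − 15.2) × 0.5 = 11.8 × 0.5 = 5.90 DD.
Night half: max(0, 16.3 − 15.2) × 0.5 = 1.1 × 0.5 = 0.55 DD.
Per 24 h: 6.45 DD/day.
Duration = 271 / 6.45 = 42.016 ≈ 42.0 days.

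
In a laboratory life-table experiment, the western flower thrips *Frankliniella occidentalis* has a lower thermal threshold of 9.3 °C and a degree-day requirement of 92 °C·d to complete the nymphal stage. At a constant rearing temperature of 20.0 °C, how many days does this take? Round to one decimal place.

8.6 days

Daily accumulation = 20.0 − 9.3 = 10.7 DD/day.
Duration = 92 / 10.7 = 8.598 ≈ 8.6 days.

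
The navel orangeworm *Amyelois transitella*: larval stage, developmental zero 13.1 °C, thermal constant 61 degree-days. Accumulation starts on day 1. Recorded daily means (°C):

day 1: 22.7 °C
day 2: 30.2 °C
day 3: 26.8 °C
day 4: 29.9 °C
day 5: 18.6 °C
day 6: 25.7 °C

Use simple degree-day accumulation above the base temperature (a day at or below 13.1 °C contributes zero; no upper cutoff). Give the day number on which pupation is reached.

Daily DD above 13.1 °C: 9.6, 17.1, 13.7, 16.8, 5.5, 12.6.
Cumulative: 9.6, 26.7, 40.4, 57.2, 62.7, 75.3.
The total first reaches 61 DD on day 5.

day 5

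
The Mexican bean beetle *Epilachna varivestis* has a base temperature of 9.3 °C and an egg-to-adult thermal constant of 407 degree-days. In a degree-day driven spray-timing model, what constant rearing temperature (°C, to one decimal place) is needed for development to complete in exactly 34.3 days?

21.2 °C

Required daily accumulation = 407 / 34.3 = 11.866 DD/day.
T = T_base + 11.866 = 9.3 + 11.866 = 21.166 ≈ 21.2 °C.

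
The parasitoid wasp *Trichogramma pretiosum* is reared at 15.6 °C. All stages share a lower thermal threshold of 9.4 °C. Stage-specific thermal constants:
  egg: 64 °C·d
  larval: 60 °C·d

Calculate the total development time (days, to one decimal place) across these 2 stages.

20.0 days

Daily accumulation at 15.6 °C = 15.6 − 9.4 = 6.2 DD/day.
Total K = 64 + 60 = 124 DD.
Total duration = 124 / 6.2 = 20.000 ≈ 20.0 days.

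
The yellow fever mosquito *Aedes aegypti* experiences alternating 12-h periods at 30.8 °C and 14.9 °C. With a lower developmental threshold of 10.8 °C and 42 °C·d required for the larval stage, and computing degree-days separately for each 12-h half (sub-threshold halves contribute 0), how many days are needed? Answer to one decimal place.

Day half: max(0, 30.8 − 10.8) × 0.5 = 20.0 × 0.5 = 10.00 DD.
Night half: max(0, 14.9 − 10.8) × 0.5 = 4.1 × 0.5 = 2.05 DD.
Per 24 h: 12.05 DD/day.
Duration = 42 / 12.05 = 3.485 ≈ 3.5 days.

3.5 days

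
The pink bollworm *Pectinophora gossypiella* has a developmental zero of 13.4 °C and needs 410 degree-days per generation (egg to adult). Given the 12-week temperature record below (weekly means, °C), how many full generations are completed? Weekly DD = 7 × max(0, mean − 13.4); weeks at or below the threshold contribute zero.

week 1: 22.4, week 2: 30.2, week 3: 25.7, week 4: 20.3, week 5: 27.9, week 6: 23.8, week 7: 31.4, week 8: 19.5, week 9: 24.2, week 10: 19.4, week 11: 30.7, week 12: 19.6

Weekly DD (7 × max(0, T̄ − 13.4)): 63.0, 117.6, 86.1, 48.3, 101.5, 72.8, 126.0, 42.7, 75.6, 42.0, 121.1, 43.4.
Season total = 940.1 DD.
Complete generations = ⌊940.1 / 410⌋ = 2.

2 generations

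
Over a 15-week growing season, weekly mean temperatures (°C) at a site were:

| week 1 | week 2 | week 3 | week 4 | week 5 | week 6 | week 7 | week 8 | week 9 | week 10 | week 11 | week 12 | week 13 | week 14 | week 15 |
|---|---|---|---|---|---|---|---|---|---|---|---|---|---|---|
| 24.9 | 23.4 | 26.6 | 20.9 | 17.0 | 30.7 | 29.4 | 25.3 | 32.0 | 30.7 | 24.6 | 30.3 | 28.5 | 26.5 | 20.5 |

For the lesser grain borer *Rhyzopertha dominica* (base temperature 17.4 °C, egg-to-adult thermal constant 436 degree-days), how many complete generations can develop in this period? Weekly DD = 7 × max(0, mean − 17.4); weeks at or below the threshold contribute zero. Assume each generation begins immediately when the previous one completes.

2 generations

Weekly DD (7 × max(0, T̄ − 17.4)): 52.5, 42.0, 64.4, 24.5, 0.0, 93.1, 84.0, 55.3, 102.2, 93.1, 50.4, 90.3, 77.7, 63.7, 21.7.
Season total = 914.9 DD.
Complete generations = ⌊914.9 / 436⌋ = 2.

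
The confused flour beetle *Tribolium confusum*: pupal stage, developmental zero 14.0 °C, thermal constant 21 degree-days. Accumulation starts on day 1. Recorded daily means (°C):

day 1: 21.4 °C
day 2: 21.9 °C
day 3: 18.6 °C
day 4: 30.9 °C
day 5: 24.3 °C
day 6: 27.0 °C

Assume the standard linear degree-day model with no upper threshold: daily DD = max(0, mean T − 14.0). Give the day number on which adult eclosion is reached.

Daily DD above 14.0 °C: 7.4, 7.9, 4.6, 16.9, 10.3, 13.0.
Cumulative: 7.4, 15.3, 19.9, 36.8, 47.1, 60.1.
The total first reaches 21 DD on day 4.

day 4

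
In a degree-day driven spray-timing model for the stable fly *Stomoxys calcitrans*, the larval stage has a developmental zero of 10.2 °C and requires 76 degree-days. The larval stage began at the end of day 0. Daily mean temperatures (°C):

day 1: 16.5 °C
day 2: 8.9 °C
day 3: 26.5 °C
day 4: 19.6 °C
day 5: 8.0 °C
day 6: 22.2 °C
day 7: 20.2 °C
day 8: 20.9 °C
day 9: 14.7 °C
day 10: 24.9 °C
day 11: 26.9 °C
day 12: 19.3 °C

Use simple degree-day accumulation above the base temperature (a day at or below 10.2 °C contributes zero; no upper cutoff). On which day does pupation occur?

day 10

Daily DD above 10.2 °C: 6.3, 0.0, 16.3, 9.4, 0.0, 12.0, 10.0, 10.7, 4.5, 14.7, 16.7, 9.1.
Cumulative: 6.3, 6.3, 22.6, 32.0, 32.0, 44.0, 54.0, 64.7, 69.2, 83.9, 100.6, 109.7.
The total first reaches 76 DD on day 10.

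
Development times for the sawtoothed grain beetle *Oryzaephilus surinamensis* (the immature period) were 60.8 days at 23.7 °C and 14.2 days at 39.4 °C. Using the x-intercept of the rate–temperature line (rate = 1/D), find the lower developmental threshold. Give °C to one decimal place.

18.9 °C

Linear rate model ⇒ the product D·(T − T_b) is constant across temperatures.
60.8·(23.7 − T_b) = 14.2·(39.4 − T_b)
T_b = (60.8·23.7 − 14.2·39.4) / (60.8 − 14.2) = 881.48 / 46.6 = 18.916 °C ≈ 18.9 °C.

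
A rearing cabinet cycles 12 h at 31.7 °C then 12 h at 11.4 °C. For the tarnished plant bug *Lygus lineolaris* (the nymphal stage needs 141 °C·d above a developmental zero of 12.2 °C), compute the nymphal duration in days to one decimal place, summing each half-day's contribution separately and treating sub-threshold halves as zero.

14.5 days

Day half: max(0, 31.7 − 12.2) × 0.5 = 19.5 × 0.5 = 9.75 DD.
Night half: max(0, 11.4 − 12.2) × 0.5 = 0.0 × 0.5 = 0.00 DD.
Per 24 h: 9.75 DD/day.
Duration = 141 / 9.75 = 14.462 ≈ 14.5 days.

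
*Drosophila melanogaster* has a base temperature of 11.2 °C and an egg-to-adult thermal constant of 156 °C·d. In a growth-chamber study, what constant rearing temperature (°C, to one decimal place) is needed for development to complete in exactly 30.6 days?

Required daily accumulation = 156 / 30.6 = 5.098 DD/day.
T = T_base + 5.098 = 11.2 + 5.098 = 16.298 ≈ 16.3 °C.

16.3 °C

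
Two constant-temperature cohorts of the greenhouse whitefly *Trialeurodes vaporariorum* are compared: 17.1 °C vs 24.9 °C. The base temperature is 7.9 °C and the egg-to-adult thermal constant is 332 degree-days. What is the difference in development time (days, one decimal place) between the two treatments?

16.6 days

At 17.1 °C: 332 / (17.1 − 7.9) = 332 / 9.2 = 36.087 d.
At 24.9 °C: 332 / (24.9 − 7.9) = 332 / 17.0 = 19.529 d.
Difference = |36.087 − 19.529| = 16.558 ≈ 16.6 days.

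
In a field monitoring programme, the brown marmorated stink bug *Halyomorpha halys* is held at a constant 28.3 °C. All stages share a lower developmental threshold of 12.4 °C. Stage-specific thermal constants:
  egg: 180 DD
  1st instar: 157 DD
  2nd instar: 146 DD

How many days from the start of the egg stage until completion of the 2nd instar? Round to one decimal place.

Daily accumulation at 28.3 °C = 28.3 − 12.4 = 15.9 DD/day.
Total K = 180 + 157 + 146 = 483 DD.
Total duration = 483 / 15.9 = 30.377 ≈ 30.4 days.

30.4 days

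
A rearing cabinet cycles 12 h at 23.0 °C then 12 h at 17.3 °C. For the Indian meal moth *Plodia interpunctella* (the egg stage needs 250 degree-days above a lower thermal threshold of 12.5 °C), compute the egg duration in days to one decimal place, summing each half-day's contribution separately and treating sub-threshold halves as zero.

32.7 days

Day half: max(0, 23.0 − 12.5) × 0.5 = 10.5 × 0.5 = 5.25 DD.
Night half: max(0, 17.3 − 12.5) × 0.5 = 4.8 × 0.5 = 2.40 DD.
Per 24 h: 7.65 DD/day.
Duration = 250 / 7.65 = 32.680 ≈ 32.7 days.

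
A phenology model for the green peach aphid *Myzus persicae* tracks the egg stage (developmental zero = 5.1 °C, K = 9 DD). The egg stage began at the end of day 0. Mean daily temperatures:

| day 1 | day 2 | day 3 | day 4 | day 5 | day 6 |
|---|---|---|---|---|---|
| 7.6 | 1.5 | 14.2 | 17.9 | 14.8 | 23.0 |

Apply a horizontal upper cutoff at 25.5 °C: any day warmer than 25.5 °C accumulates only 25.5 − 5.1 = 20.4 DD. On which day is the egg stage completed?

day 3

Daily DD above 5.1 °C (capped at 20.4): 2.5, 0.0, 9.1, 12.8, 9.7, 17.9.
Cumulative: 2.5, 2.5, 11.6, 24.4, 34.1, 52.0.
The total first reaches 9 DD on day 3.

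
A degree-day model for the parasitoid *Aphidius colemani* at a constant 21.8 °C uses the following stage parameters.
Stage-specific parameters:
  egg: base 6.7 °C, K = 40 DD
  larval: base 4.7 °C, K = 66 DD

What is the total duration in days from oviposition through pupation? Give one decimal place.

6.5 days

egg: 40 / (21.8 − 6.7) = 40 / 15.1 = 2.649 d.
larval: 66 / (21.8 − 4.7) = 66 / 17.1 = 3.860 d.
Sum = 6.509 ≈ 6.5 days.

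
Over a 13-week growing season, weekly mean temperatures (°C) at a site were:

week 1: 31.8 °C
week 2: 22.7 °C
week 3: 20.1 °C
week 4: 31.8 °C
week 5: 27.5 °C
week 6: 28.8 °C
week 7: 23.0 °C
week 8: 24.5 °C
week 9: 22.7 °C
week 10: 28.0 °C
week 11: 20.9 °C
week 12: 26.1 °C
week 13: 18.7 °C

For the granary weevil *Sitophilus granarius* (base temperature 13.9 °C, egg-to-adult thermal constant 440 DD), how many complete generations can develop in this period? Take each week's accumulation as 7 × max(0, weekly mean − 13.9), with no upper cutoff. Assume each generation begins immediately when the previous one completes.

Weekly DD (7 × max(0, T̄ − 13.9)): 125.3, 61.6, 43.4, 125.3, 95.2, 104.3, 63.7, 74.2, 61.6, 98.7, 49.0, 85.4, 33.6.
Season total = 1021.3 DD.
Complete generations = ⌊1021.3 / 440⌋ = 2.

2 generations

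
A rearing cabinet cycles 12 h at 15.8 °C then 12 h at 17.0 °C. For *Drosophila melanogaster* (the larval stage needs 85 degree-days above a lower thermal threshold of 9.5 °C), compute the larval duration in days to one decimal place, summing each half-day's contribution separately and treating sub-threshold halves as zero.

Day half: max(0, 15.8 − 9.5) × 0.5 = 6.3 × 0.5 = 3.15 DD.
Night half: max(0, 17.0 − 9.5) × 0.5 = 7.5 × 0.5 = 3.75 DD.
Per 24 h: 6.90 DD/day.
Duration = 85 / 6.90 = 12.319 ≈ 12.3 days.

12.3 days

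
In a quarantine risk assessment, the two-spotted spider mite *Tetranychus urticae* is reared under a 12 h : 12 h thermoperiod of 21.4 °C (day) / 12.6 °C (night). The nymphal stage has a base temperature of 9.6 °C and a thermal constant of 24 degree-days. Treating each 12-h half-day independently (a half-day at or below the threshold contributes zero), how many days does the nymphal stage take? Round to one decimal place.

3.2 days

Day half: max(0, 21.4 − 9.6) × 0.5 = 11.8 × 0.5 = 5.90 DD.
Night half: max(0, 12.6 − 9.6) × 0.5 = 3.0 × 0.5 = 1.50 DD.
Per 24 h: 7.40 DD/day.
Duration = 24 / 7.40 = 3.243 ≈ 3.2 days.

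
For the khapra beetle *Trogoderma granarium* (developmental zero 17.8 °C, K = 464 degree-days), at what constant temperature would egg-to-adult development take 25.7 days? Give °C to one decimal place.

Required daily accumulation = 464 / 25.7 = 18.054 DD/day.
T = T_base + 18.054 = 17.8 + 18.054 = 35.854 ≈ 35.9 °C.

35.9 °C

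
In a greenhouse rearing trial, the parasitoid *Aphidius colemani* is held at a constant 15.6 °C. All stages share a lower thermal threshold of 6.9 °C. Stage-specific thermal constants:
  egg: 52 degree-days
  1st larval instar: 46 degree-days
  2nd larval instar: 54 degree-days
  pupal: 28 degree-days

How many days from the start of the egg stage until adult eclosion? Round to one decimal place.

20.7 days

Daily accumulation at 15.6 °C = 15.6 − 6.9 = 8.7 DD/day.
Total K = 52 + 46 + 54 + 28 = 180 DD.
Total duration = 180 / 8.7 = 20.690 ≈ 20.7 days.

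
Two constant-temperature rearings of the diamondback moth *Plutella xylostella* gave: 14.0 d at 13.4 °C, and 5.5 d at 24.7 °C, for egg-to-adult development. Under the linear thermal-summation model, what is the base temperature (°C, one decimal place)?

6.1 °C

Under the model K = D·(T − T_b), so D₁·(T₁ − T_b) = D₂·(T₂ − T_b).
14.0·(13.4 − T_b) = 5.5·(24.7 − T_b)
T_b = (14.0·13.4 − 5.5·24.7) / (14.0 − 5.5) = 51.75 / 8.5 = 6.088 °C ≈ 6.1 °C.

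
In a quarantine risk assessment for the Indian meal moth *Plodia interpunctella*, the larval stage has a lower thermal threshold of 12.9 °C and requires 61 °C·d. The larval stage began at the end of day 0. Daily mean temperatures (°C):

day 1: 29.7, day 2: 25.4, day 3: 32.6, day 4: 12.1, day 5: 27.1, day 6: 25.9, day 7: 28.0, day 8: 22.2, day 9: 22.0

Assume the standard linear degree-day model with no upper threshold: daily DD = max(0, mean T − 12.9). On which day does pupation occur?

day 5

Daily DD above 12.9 °C: 16.8, 12.5, 19.7, 0.0, 14.2, 13.0, 15.1, 9.3, 9.1.
Cumulative: 16.8, 29.3, 49.0, 49.0, 63.2, 76.2, 91.3, 100.6, 109.7.
The total first reaches 61 DD on day 5.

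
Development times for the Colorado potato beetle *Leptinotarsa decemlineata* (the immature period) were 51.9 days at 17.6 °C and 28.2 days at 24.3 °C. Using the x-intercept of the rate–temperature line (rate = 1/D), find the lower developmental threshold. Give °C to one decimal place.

Equal thermal constants: D₁(T₁ − T_b) = D₂(T₂ − T_b).
51.9·(17.6 − T_b) = 28.2·(24.3 − T_b)
T_b = (51.9·17.6 − 28.2·24.3) / (51.9 − 28.2) = 228.18 / 23.7 = 9.628 °C ≈ 9.6 °C.

9.6 °C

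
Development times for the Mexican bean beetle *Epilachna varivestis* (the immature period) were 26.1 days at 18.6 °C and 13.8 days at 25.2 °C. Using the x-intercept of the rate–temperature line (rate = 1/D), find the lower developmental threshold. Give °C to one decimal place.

11.2 °C

Linear rate model ⇒ the product D·(T − T_b) is constant across temperatures.
26.1·(18.6 − T_b) = 13.8·(25.2 − T_b)
T_b = (26.1·18.6 − 13.8·25.2) / (26.1 − 13.8) = 137.70 / 12.3 = 11.195 °C ≈ 11.2 °C.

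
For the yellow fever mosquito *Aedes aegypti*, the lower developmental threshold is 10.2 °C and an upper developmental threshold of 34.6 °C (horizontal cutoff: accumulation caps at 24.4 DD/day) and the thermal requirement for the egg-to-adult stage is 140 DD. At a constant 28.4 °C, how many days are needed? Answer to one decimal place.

7.7 days

Daily accumulation = 28.4 − 10.2 = 18.2 DD/day.
Duration = 140 / 18.2 = 7.692 ≈ 7.7 days.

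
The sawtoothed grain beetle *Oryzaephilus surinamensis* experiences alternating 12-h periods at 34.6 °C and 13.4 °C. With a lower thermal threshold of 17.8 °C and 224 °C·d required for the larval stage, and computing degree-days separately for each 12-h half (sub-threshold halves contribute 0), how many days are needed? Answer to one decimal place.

26.7 days

Day half: max(0, 34.6 − 17.8) × 0.5 = 16.8 × 0.5 = 8.40 DD.
Night half: max(0, 13.4 − 17.8) × 0.5 = 0.0 × 0.5 = 0.00 DD.
Per 24 h: 8.40 DD/day.
Duration = 224 / 8.40 = 26.667 ≈ 26.7 days.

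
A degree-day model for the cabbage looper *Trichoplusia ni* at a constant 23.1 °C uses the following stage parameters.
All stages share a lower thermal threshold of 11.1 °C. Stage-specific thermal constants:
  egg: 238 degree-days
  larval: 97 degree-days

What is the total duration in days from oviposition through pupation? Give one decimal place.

27.9 days

Daily accumulation at 23.1 °C = 23.1 − 11.1 = 12.0 DD/day.
Total K = 238 + 97 = 335 DD.
Total duration = 335 / 12.0 = 27.917 ≈ 27.9 days.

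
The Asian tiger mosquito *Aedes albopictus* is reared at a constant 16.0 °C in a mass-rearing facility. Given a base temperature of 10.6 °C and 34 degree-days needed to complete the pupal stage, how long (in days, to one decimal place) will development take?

6.3 days

Daily accumulation = 16.0 − 10.6 = 5.4 DD/day.
Duration = 34 / 5.4 = 6.296 ≈ 6.3 days.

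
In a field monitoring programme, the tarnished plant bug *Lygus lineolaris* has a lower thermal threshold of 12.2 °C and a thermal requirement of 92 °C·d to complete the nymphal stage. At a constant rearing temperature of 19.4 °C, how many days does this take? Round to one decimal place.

12.8 days

Daily accumulation = 19.4 − 12.2 = 7.2 DD/day.
Duration = 92 / 7.2 = 12.778 ≈ 12.8 days.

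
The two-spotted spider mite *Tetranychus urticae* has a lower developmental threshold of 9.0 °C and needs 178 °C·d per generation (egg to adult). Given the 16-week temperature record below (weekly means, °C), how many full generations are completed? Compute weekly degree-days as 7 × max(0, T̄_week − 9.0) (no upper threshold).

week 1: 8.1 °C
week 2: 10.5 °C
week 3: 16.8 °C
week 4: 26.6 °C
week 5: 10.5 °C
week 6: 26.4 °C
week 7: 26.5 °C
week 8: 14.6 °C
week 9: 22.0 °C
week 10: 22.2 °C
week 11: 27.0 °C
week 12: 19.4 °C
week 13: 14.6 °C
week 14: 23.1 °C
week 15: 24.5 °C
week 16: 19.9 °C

6 generations

Weekly DD (7 × max(0, T̄ − 9.0)): 0.0, 10.5, 54.6, 123.2, 10.5, 121.8, 122.5, 39.2, 91.0, 92.4, 126.0, 72.8, 39.2, 98.7, 108.5, 76.3.
Season total = 1187.2 DD.
Complete generations = ⌊1187.2 / 178⌋ = 6.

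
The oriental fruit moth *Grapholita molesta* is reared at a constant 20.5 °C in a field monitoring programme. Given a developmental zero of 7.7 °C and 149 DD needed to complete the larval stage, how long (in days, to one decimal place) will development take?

Daily accumulation = 20.5 − 7.7 = 12.8 DD/day.
Duration = 149 / 12.8 = 11.641 ≈ 11.6 days.

11.6 days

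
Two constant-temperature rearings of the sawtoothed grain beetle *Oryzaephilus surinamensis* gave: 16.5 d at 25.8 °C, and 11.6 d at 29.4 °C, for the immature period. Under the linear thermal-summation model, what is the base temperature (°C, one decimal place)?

17.3 °C

Equal thermal constants: D₁(T₁ − T_b) = D₂(T₂ − T_b).
16.5·(25.8 − T_b) = 11.6·(29.4 − T_b)
T_b = (16.5·25.8 − 11.6·29.4) / (16.5 − 11.6) = 84.66 / 4.9 = 17.278 °C ≈ 17.3 °C.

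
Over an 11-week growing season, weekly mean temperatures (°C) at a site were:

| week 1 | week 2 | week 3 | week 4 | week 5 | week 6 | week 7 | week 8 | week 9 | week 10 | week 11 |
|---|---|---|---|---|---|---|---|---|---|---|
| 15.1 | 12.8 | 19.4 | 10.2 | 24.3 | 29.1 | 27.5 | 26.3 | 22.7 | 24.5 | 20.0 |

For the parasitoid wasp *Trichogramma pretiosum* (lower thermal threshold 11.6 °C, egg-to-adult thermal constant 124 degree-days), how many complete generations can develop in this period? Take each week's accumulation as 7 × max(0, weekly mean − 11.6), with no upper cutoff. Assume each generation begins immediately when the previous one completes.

5 generations

Weekly DD (7 × max(0, T̄ − 11.6)): 24.5, 8.4, 54.6, 0.0, 88.9, 122.5, 111.3, 102.9, 77.7, 90.3, 58.8.
Season total = 739.9 DD.
Complete generations = ⌊739.9 / 124⌋ = 5.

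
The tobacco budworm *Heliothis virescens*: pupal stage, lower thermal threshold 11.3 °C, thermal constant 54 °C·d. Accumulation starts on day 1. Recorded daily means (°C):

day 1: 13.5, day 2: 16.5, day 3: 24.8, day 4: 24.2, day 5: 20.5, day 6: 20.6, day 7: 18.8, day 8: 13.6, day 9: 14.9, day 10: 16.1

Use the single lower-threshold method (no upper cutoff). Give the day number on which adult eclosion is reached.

day 7

Daily DD above 11.3 °C: 2.2, 5.2, 13.5, 12.9, 9.2, 9.3, 7.5, 2.3, 3.6, 4.8.
Cumulative: 2.2, 7.4, 20.9, 33.8, 43.0, 52.3, 59.8, 62.1, 65.7, 70.5.
The total first reaches 54 DD on day 7.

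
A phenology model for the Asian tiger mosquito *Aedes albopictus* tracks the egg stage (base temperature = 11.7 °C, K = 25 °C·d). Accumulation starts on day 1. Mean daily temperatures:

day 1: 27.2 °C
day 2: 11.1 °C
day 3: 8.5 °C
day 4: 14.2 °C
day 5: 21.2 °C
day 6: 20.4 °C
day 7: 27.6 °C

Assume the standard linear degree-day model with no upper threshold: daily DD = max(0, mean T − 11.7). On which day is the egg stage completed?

Daily DD above 11.7 °C: 15.5, 0.0, 0.0, 2.5, 9.5, 8.7, 15.9.
Cumulative: 15.5, 15.5, 15.5, 18.0, 27.5, 36.2, 52.1.
The total first reaches 25 DD on day 5.

day 5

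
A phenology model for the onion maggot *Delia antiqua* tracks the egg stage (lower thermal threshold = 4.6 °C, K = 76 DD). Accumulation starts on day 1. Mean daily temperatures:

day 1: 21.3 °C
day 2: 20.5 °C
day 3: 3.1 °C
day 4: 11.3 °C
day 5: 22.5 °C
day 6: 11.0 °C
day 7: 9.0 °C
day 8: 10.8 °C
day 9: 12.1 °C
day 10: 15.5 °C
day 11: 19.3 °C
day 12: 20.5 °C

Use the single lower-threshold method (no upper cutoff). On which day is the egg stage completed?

day 9

Daily DD above 4.6 °C: 16.7, 15.9, 0.0, 6.7, 17.9, 6.4, 4.4, 6.2, 7.5, 10.9, 14.7, 15.9.
Cumulative: 16.7, 32.6, 32.6, 39.3, 57.2, 63.6, 68.0, 74.2, 81.7, 92.6, 107.3, 123.2.
The total first reaches 76 DD on day 9.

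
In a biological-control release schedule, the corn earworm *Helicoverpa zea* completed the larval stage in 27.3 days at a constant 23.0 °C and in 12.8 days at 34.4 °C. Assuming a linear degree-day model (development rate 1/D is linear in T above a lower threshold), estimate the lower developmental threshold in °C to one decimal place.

Under the model K = D·(T − T_b), so D₁·(T₁ − T_b) = D₂·(T₂ − T_b).
27.3·(23.0 − T_b) = 12.8·(34.4 − T_b)
T_b = (27.3·23.0 − 12.8·34.4) / (27.3 − 12.8) = 187.58 / 14.5 = 12.937 °C ≈ 12.9 °C.

12.9 °C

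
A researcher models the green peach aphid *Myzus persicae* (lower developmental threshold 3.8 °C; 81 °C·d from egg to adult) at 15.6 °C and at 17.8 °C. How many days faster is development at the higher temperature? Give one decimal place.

At 15.6 °C: 81 / (15.6 − 3.8) = 81 / 11.8 = 6.864 d.
At 17.8 °C: 81 / (17.8 − 3.8) = 81 / 14.0 = 5.786 d.
Difference = |6.864 − 5.786| = 1.079 ≈ 1.1 days.

1.1 days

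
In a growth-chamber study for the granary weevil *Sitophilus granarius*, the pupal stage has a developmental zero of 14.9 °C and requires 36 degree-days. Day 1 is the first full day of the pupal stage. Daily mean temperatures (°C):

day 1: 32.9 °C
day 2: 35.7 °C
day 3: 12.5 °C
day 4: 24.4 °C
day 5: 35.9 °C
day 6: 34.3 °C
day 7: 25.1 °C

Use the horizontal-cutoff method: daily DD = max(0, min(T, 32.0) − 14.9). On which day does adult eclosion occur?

Daily DD above 14.9 °C (capped at 17.1): 17.1, 17.1, 0.0, 9.5, 17.1, 17.1, 10.2.
Cumulative: 17.1, 34.2, 34.2, 43.7, 60.8, 77.9, 88.1.
The total first reaches 36 DD on day 4.

day 4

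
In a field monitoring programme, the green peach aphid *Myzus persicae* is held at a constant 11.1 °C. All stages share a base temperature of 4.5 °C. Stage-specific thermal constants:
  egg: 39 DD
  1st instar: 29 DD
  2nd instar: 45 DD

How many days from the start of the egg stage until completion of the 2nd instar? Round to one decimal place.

Daily accumulation at 11.1 °C = 11.1 − 4.5 = 6.6 DD/day.
Total K = 39 + 29 + 45 = 113 DD.
Total duration = 113 / 6.6 = 17.121 ≈ 17.1 days.

17.1 days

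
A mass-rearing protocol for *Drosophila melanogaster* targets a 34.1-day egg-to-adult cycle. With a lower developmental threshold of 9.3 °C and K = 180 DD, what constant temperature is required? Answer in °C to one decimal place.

14.6 °C

Required daily accumulation = 180 / 34.1 = 5.279 DD/day.
T = T_base + 5.279 = 9.3 + 5.279 = 14.579 ≈ 14.6 °C.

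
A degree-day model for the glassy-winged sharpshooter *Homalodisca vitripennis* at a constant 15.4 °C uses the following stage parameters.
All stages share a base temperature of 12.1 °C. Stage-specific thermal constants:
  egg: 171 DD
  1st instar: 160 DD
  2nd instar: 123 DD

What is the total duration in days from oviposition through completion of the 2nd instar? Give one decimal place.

137.6 days

Daily accumulation at 15.4 °C = 15.4 − 12.1 = 3.3 DD/day.
Total K = 171 + 160 + 123 = 454 DD.
Total duration = 454 / 3.3 = 137.576 ≈ 137.6 days.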